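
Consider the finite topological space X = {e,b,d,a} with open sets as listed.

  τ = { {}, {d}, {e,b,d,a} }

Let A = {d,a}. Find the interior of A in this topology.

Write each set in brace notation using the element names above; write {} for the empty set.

U open, U⊆A: {}, {d}. int(A) = ⋃ = {d}

{d}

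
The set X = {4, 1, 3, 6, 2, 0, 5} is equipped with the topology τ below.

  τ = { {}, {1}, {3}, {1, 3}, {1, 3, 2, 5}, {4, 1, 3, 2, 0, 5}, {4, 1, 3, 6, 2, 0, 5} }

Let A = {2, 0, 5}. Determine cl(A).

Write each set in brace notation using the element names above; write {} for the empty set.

X∖A={4, 1, 3, 6}, int(X∖A)={1, 3}, hence cl(A)={4, 6, 2, 0, 5}

{4, 6, 2, 0, 5}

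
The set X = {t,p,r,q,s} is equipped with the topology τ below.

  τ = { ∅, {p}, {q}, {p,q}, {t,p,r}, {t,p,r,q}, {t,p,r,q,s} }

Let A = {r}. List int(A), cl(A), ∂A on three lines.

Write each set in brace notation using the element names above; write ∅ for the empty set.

U open, U⊆A: ∅. int(A) = ⋃ = ∅
X∖A={t,p,q,s}, int(X∖A)={p,q}, hence cl(A)={t,r,s}
∂A: remove int from cl → {t,r,s}

int(A) = ∅
cl(A)  = {t,r,s}
∂A     = {t,r,s}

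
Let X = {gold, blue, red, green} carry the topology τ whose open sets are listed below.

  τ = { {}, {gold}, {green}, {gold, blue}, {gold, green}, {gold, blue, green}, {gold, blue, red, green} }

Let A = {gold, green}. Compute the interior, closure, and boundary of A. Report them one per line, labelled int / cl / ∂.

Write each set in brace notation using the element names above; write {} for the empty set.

opens ⊆ A: {}, {gold}, {green}, {gold, green}; union → int = {gold, green}
complement {blue, red}; its interior {}; cl(A) = X∖{} = {gold, blue, red, green}
boundary = {gold, blue, red, green} ∖ {gold, green} = {blue, red}

int(A) = {gold, green}
cl(A)  = {gold, blue, red, green}
∂A     = {blue, red}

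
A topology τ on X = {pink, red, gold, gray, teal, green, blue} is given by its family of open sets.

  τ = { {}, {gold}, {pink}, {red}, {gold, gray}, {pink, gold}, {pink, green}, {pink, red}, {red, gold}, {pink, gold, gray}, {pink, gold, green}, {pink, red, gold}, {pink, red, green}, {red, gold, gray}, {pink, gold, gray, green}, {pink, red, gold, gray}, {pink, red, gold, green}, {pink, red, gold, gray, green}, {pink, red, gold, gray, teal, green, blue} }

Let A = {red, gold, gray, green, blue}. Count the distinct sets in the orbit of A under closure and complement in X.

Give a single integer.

closure: X∖int(X∖A) = X∖{pink} = {red, gold, gray, teal, green, blue}
Let k=closure and c=complement:
  1. A     = {red, gold, gray, green, blue}
  2. kA    = {red, gold, gray, teal, green, blue}
  3. cA    = {pink, teal}
  4. ckA   = {pink}
  5. kcA   = {pink, teal, green, blue}
  6. ckcA  = {red, gold, gray}
  7. kckcA = {red, gold, gray, teal, blue}
  8. ckckcA = {pink, green}
— saturated at 8

8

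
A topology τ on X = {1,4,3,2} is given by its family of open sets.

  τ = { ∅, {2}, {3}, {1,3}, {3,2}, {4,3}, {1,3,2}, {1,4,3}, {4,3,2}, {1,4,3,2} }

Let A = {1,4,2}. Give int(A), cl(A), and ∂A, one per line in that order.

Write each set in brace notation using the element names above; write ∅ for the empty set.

opens ⊆ A: ∅, {2}; union → int = {2}
complement {3}; its interior {3}; cl(A) = X∖{3} = {1,4,2}
boundary = {1,4,2} ∖ {2} = {1,4}

int(A) = {2}
cl(A)  = {1,4,2}
∂A     = {1,4}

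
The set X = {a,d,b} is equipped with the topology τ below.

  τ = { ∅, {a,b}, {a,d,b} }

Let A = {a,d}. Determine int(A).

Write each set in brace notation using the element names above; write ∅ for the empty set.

U open, U⊆A: ∅. int(A) = ⋃ = ∅

∅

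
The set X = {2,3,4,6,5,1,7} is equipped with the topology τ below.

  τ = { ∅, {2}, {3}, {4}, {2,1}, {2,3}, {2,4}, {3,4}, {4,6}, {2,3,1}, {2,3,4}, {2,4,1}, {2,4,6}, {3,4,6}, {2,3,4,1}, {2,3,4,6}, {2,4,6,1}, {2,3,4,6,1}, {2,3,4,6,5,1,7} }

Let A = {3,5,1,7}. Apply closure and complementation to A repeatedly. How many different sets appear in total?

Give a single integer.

X∖A={2,4,6}, int(X∖A)={2,4,6}, hence cl(A)={3,5,1,7}
Orbit (k=closure, c=complement):
  1. A     = {3,5,1,7}
  2. cA    = {2,4,6}
  3. kcA   = {2,4,6,5,1,7}
  4. ckcA  = {3}
  5. kckcA = {3,5,7}
  6. ckckcA = {2,4,6,1}
(closed under both — stop)

6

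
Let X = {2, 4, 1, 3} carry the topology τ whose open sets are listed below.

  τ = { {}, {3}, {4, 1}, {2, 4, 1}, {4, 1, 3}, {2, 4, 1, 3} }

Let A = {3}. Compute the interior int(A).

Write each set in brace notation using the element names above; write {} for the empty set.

open subsets of A: {}, {3}; so int(A) = {3}

{3}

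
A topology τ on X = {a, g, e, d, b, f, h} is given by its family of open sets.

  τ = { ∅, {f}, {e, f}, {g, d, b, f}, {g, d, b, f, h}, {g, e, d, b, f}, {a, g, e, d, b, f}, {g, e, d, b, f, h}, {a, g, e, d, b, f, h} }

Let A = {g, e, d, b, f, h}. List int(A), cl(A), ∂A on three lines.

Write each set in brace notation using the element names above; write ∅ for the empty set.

interior: largest open inside A is {g, e, d, b, f, h} (from ∅, {f}, {e, f}, {g, d, b, f}, {g, d, b, f, h}, {g, e, d, b, f}, {g, e, d, b, f, h})
cl via duality: int({a}) = ∅, so X∖∅ = {a, g, e, d, b, f, h}
cl∖int = {a}

int(A) = {g, e, d, b, f, h}
cl(A)  = {a, g, e, d, b, f, h}
∂A     = {a}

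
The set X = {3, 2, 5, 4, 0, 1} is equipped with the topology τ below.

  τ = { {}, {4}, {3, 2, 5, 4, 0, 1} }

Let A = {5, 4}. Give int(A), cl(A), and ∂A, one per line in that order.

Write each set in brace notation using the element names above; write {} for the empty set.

int(A) = {4}
cl(A)  = {3, 2, 5, 4, 0, 1}
∂A     = {3, 2, 5, 0, 1}

opens ⊆ A: {}, {4}; union → int = {4}
complement {3, 2, 0, 1}; its interior {}; cl(A) = X∖{} = {3, 2, 5, 4, 0, 1}
boundary = {3, 2, 5, 4, 0, 1} ∖ {4} = {3, 2, 5, 0, 1}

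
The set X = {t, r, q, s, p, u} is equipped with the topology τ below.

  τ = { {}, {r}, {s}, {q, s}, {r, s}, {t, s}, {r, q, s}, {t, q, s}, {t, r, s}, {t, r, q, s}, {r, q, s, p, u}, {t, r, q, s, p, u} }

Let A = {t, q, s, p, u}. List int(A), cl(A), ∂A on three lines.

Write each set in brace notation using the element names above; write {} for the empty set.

open subsets of A: {}, {s}, {q, s}, {t, s}, {t, q, s}; so int(A) = {t, q, s}
closure: X∖int(X∖A) = X∖{r} = {t, q, s, p, u}
∂A = {t, q, s, p, u} minus {t, q, s} = {p, u}

int(A) = {t, q, s}
cl(A)  = {t, q, s, p, u}
∂A     = {p, u}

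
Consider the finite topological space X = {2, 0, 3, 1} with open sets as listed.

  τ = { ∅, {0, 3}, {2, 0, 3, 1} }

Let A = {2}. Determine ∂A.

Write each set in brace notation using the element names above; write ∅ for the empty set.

{2, 1}

opens ⊆ A: ∅; union → int = ∅
complement {0, 3, 1}; its interior {0, 3}; cl(A) = X∖{0, 3} = {2, 1}
boundary = {2, 1} ∖ ∅ = {2, 1}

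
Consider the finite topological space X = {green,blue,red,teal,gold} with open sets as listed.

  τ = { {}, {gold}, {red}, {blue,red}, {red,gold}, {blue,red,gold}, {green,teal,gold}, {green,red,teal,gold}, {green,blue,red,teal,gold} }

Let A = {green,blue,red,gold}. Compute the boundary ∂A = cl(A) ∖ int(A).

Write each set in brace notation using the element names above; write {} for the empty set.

{green,teal}

U open, U⊆A: {}, {red}, {gold}, {red,gold}, {blue,red}, {blue,red,gold}. int(A) = ⋃ = {blue,red,gold}
X∖A={teal}, int(X∖A)={}, hence cl(A)={green,blue,red,teal,gold}
∂A: remove int from cl → {green,teal}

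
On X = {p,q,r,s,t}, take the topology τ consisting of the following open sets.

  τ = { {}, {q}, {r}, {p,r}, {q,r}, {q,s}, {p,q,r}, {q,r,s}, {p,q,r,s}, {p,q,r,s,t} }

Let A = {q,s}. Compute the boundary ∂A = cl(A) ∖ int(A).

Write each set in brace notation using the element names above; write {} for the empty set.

{t}

U open, U⊆A: {}, {q}, {q,s}. int(A) = ⋃ = {q,s}
X∖A={p,r,t}, int(X∖A)={p,r}, hence cl(A)={q,s,t}
∂A: remove int from cl → {t}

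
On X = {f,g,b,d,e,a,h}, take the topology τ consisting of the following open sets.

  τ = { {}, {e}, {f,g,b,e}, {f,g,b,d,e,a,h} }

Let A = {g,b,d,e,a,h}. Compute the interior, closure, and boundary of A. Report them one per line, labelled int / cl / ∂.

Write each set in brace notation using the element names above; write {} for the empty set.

int(A) = {e}
cl(A)  = {f,g,b,d,e,a,h}
∂A     = {f,g,b,d,a,h}

opens ⊆ A: {}, {e}; union → int = {e}
complement {f}; its interior {}; cl(A) = X∖{} = {f,g,b,d,e,a,h}
boundary = {f,g,b,d,e,a,h} ∖ {e} = {f,g,b,d,a,h}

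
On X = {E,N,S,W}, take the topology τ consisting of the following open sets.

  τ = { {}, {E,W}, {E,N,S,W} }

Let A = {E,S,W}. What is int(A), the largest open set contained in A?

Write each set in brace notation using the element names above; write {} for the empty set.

U open, U⊆A: {}, {E,W}. int(A) = ⋃ = {E,W}

{E,W}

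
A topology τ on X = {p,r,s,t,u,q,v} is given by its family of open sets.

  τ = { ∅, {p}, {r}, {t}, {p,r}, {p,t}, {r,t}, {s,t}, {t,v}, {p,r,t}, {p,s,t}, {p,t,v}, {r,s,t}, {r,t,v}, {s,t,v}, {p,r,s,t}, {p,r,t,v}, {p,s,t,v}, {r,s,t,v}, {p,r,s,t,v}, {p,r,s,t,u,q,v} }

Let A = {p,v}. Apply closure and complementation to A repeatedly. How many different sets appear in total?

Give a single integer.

complement {r,s,t,u,q}; its interior {r,s,t}; cl(A) = X∖{r,s,t} = {p,u,q,v}
With k = closure, c = complement:
  1. A     = {p,v}
  2. kA    = {p,u,q,v}
  3. cA    = {r,s,t,u,q}
  4. ckA   = {r,s,t}
  5. kcA   = {r,s,t,u,q,v}
  6. ckcA  = {p}
  7. kckcA = {p,u,q}
  8. ckckcA = {r,s,t,v}
k, c of each give nothing new

8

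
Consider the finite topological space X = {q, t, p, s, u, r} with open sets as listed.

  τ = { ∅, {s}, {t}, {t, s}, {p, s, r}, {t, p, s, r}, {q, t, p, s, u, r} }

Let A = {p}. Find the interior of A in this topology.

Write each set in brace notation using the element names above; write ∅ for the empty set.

interior: largest open inside A is ∅ (from ∅)

∅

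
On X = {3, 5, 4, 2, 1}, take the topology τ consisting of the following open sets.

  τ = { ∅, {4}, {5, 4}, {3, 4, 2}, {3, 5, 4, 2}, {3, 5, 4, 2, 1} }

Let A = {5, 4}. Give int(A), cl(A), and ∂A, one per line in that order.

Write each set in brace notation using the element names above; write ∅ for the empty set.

int(A) = {5, 4}
cl(A)  = {3, 5, 4, 2, 1}
∂A     = {3, 2, 1}

open subsets of A: ∅, {4}, {5, 4}; so int(A) = {5, 4}
closure: X∖int(X∖A) = X∖∅ = {3, 5, 4, 2, 1}
∂A = {3, 5, 4, 2, 1} minus {5, 4} = {3, 2, 1}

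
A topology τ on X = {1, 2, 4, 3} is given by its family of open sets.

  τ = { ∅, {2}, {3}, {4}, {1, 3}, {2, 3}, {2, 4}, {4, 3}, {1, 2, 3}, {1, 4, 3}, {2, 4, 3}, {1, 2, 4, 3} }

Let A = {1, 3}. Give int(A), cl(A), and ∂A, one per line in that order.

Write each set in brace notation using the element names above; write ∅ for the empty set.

int(A) = {1, 3}
cl(A)  = {1, 3}
∂A     = ∅

U open, U⊆A: ∅, {3}, {1, 3}. int(A) = ⋃ = {1, 3}
X∖A={2, 4}, int(X∖A)={2, 4}, hence cl(A)={1, 3}
∂A: remove int from cl → ∅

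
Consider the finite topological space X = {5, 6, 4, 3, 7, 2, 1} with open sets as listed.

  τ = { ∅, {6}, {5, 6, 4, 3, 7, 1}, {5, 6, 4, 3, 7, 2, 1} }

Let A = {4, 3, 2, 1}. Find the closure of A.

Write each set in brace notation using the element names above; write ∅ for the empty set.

{5, 4, 3, 7, 2, 1}

X∖A={5, 6, 7}, int(X∖A)={6}, hence cl(A)={5, 4, 3, 7, 2, 1}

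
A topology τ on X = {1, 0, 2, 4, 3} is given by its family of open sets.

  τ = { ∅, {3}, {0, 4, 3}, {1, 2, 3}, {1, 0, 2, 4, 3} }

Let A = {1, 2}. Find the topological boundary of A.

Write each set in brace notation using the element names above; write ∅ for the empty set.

open subsets of A: ∅; so int(A) = ∅
closure: X∖int(X∖A) = X∖{0, 4, 3} = {1, 2}
∂A = {1, 2} minus ∅ = {1, 2}

{1, 2}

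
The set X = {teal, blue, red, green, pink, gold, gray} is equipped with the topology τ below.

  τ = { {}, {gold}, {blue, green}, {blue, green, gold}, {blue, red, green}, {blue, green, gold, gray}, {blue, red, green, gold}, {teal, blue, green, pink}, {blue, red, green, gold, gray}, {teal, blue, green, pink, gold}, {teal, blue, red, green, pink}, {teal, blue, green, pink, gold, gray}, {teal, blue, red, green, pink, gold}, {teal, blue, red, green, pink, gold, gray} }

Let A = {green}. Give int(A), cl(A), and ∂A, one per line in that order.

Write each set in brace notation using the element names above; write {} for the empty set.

int(A) = {}
cl(A)  = {teal, blue, red, green, pink, gray}
∂A     = {teal, blue, red, green, pink, gray}

interior: largest open inside A is {} (from {})
cl via duality: int({teal, blue, red, pink, gold, gray}) = {gold}, so X∖{gold} = {teal, blue, red, green, pink, gray}
cl∖int = {teal, blue, red, green, pink, gray}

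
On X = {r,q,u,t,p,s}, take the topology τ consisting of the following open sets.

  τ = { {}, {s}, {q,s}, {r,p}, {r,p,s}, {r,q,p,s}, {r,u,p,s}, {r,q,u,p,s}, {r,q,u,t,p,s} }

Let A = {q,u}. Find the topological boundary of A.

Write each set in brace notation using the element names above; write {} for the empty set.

{q,u,t}

open subsets of A: {}; so int(A) = {}
closure: X∖int(X∖A) = X∖{r,p,s} = {q,u,t}
∂A = {q,u,t} minus {} = {q,u,t}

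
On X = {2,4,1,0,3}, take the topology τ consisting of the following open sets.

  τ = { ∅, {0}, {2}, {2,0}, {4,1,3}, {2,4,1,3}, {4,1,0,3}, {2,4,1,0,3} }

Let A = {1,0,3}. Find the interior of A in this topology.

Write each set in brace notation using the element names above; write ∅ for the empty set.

{0}

U open, U⊆A: ∅, {0}. int(A) = ⋃ = {0}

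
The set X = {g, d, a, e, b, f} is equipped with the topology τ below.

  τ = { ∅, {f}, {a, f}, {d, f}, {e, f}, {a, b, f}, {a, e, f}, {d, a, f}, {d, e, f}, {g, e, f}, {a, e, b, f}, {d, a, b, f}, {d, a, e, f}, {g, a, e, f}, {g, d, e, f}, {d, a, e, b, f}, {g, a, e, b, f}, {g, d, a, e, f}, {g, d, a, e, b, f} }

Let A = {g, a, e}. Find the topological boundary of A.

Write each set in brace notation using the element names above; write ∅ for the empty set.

{g, a, e, b}

opens ⊆ A: ∅; union → int = ∅
complement {d, b, f}; its interior {d, f}; cl(A) = X∖{d, f} = {g, a, e, b}
boundary = {g, a, e, b} ∖ ∅ = {g, a, e, b}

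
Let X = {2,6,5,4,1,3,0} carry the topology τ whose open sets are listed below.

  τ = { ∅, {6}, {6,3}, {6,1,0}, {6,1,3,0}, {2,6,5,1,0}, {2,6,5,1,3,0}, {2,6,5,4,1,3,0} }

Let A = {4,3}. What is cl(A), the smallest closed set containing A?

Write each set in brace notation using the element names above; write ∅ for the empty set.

{4,3}

X∖A={2,6,5,1,0}, int(X∖A)={2,6,5,1,0}, hence cl(A)={4,3}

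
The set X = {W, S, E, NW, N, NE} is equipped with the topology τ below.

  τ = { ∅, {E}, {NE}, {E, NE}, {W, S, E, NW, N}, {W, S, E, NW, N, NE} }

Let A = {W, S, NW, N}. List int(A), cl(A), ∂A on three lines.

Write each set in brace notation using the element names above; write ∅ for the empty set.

interior: largest open inside A is ∅ (from ∅)
cl via duality: int({E, NE}) = {E, NE}, so X∖{E, NE} = {W, S, NW, N}
cl∖int = {W, S, NW, N}

int(A) = ∅
cl(A)  = {W, S, NW, N}
∂A     = {W, S, NW, N}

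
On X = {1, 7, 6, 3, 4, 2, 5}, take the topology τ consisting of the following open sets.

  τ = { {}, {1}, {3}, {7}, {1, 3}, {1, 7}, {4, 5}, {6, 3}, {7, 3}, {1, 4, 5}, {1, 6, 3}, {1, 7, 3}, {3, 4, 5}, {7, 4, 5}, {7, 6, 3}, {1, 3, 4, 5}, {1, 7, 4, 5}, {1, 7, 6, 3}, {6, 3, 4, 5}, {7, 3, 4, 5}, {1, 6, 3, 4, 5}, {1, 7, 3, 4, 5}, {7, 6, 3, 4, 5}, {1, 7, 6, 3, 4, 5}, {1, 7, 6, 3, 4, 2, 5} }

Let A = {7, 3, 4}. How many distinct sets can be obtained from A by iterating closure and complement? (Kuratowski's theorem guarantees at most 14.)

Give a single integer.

12

complement {1, 6, 2, 5}; its interior {1}; cl(A) = X∖{1} = {7, 6, 3, 4, 2, 5}
With k = closure, c = complement:
  1. A     = {7, 3, 4}
  2. kA    = {7, 6, 3, 4, 2, 5}
  3. cA    = {1, 6, 2, 5}
  4. ckA   = {1}
  5. kcA   = {1, 6, 4, 2, 5}
  6. kckA  = {1, 2}
  7. ckcA  = {7, 3}
  8. ckckA = {7, 6, 3, 4, 5}
  9. kckcA = {7, 6, 3, 2}
  10. ckckcA = {1, 4, 5}
  11. kckckcA = {1, 4, 2, 5}
  12. ckckckcA = {7, 6, 3}
k, c of each give nothing new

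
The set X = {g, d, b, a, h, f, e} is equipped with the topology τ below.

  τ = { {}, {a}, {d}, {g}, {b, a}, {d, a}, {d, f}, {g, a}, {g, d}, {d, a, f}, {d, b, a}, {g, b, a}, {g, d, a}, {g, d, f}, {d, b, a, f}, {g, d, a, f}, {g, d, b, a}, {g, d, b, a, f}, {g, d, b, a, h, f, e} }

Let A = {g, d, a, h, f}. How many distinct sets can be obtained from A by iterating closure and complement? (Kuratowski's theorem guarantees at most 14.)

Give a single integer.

X∖A={b, e}, int(X∖A)={}, hence cl(A)={g, d, b, a, h, f, e}
Orbit (k=closure, c=complement):
  1. A     = {g, d, a, h, f}
  2. kA    = {g, d, b, a, h, f, e}
  3. cA    = {b, e}
  4. ckA   = {}
  5. kcA   = {b, h, e}
  6. ckcA  = {g, d, a, f}
(closed under both — stop)

6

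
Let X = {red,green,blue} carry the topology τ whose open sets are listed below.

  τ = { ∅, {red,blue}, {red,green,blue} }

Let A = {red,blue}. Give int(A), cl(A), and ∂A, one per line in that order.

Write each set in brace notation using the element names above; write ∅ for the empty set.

int(A) = {red,blue}
cl(A)  = {red,green,blue}
∂A     = {green}

interior: largest open inside A is {red,blue} (from ∅, {red,blue})
cl via duality: int({green}) = ∅, so X∖∅ = {red,green,blue}
cl∖int = {green}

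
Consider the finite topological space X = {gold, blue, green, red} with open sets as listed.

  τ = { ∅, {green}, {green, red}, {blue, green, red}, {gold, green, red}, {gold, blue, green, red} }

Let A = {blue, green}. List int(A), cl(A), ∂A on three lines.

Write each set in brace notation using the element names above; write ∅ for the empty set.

int(A) = {green}
cl(A)  = {gold, blue, green, red}
∂A     = {gold, blue, red}

interior: largest open inside A is {green} (from ∅, {green})
cl via duality: int({gold, red}) = ∅, so X∖∅ = {gold, blue, green, red}
cl∖int = {gold, blue, red}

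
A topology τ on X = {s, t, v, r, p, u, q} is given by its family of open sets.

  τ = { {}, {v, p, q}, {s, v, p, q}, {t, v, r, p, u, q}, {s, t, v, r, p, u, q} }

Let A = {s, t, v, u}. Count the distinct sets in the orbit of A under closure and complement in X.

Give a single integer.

4

closure: X∖int(X∖A) = X∖{} = {s, t, v, r, p, u, q}
Let k=closure and c=complement:
  1. A     = {s, t, v, u}
  2. kA    = {s, t, v, r, p, u, q}
  3. cA    = {r, p, q}
  4. ckA   = {}
— saturated at 4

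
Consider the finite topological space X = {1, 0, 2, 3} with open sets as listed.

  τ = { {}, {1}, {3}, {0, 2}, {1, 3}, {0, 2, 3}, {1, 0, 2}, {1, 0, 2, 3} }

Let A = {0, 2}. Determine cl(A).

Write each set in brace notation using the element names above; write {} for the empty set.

{0, 2}

closure: X∖int(X∖A) = X∖{1, 3} = {0, 2}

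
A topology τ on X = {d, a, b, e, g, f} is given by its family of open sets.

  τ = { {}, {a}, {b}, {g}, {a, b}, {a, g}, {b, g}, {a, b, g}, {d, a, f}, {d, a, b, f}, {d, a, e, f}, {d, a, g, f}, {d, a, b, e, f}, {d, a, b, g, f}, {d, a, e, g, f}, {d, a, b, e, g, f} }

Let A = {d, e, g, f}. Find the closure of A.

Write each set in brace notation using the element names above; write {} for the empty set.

cl via duality: int({a, b}) = {a, b}, so X∖{a, b} = {d, e, g, f}

{d, e, g, f}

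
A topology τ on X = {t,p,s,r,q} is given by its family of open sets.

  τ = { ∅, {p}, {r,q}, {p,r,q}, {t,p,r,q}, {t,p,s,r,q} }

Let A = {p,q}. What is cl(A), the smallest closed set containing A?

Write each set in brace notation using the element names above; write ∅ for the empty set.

cl via duality: int({t,s,r}) = ∅, so X∖∅ = {t,p,s,r,q}

{t,p,s,r,q}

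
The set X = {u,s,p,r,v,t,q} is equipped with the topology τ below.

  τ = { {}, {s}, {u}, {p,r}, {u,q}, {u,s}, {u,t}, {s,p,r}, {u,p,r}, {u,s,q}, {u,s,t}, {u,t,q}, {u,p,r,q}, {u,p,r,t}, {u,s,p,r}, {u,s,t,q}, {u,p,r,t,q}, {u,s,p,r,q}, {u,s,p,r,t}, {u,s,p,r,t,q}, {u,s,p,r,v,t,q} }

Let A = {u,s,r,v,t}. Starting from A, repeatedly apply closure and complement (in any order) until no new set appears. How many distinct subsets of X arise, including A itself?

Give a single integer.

10

cl via duality: int({p,q}) = {}, so X∖{} = {u,s,p,r,v,t,q}
Write k for closure, c for complement:
  1. A     = {u,s,r,v,t}
  2. kA    = {u,s,p,r,v,t,q}
  3. cA    = {p,q}
  4. ckA   = {}
  5. kcA   = {p,r,v,q}
  6. ckcA  = {u,s,t}
  7. kckcA = {u,s,v,t,q}
  8. ckckcA = {p,r}
  9. kckckcA = {p,r,v}
  10. ckckckcA = {u,s,t,q}
applying k or c yields no new set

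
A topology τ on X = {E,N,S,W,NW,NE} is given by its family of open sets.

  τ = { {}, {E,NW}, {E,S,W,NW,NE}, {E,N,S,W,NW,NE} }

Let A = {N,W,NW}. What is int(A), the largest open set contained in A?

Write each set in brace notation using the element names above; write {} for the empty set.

opens ⊆ A: {}; union → int = {}

{}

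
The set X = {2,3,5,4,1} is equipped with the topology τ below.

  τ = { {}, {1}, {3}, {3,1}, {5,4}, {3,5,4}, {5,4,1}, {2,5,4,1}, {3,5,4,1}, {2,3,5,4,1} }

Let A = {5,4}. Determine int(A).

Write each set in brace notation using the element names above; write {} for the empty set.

{5,4}

open subsets of A: {}, {5,4}; so int(A) = {5,4}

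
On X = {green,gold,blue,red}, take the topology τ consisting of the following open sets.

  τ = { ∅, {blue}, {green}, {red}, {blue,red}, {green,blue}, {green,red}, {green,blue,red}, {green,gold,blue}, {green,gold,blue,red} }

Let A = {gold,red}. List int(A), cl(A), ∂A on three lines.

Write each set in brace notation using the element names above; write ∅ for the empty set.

U open, U⊆A: ∅, {red}. int(A) = ⋃ = {red}
X∖A={green,blue}, int(X∖A)={green,blue}, hence cl(A)={gold,red}
∂A: remove int from cl → {gold}

int(A) = {red}
cl(A)  = {gold,red}
∂A     = {gold}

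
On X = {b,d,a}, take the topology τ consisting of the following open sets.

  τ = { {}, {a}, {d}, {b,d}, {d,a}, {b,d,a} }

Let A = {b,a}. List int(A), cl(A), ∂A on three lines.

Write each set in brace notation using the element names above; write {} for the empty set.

U open, U⊆A: {}, {a}. int(A) = ⋃ = {a}
X∖A={d}, int(X∖A)={d}, hence cl(A)={b,a}
∂A: remove int from cl → {b}

int(A) = {a}
cl(A)  = {b,a}
∂A     = {b}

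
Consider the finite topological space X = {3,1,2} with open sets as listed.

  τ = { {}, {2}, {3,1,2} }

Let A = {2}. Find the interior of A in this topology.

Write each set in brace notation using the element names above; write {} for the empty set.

interior: largest open inside A is {2} (from {}, {2})

{2}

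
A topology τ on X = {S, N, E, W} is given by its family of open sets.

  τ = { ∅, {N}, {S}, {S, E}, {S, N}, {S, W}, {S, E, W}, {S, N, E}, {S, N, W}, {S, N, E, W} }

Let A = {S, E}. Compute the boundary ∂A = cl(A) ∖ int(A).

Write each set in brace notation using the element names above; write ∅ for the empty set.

{W}

opens ⊆ A: ∅, {S}, {S, E}; union → int = {S, E}
complement {N, W}; its interior {N}; cl(A) = X∖{N} = {S, E, W}
boundary = {S, E, W} ∖ {S, E} = {W}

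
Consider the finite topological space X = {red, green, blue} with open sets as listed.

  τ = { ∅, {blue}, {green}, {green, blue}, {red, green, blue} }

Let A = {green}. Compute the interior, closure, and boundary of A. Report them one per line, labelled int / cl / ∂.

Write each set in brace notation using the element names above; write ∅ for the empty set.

open subsets of A: ∅, {green}; so int(A) = {green}
closure: X∖int(X∖A) = X∖{blue} = {red, green}
∂A = {red, green} minus {green} = {red}

int(A) = {green}
cl(A)  = {red, green}
∂A     = {red}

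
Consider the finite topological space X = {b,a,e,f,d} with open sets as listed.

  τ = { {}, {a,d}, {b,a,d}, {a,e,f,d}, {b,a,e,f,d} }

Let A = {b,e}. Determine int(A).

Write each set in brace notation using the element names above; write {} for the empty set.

open subsets of A: {}; so int(A) = {}

{}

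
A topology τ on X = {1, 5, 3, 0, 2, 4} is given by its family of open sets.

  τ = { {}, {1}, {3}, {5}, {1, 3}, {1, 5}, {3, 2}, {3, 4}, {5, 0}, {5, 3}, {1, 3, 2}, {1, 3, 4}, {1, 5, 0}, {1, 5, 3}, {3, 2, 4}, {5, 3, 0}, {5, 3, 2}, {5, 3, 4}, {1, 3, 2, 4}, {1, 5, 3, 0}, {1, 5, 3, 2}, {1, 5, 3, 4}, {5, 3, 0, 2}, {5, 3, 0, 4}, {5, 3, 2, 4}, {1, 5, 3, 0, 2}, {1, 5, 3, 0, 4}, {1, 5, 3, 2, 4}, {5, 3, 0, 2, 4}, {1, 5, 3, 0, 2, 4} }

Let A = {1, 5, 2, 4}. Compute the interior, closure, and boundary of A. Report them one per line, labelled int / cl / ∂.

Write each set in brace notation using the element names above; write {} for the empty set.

open subsets of A: {}, {1}, {5}, {1, 5}; so int(A) = {1, 5}
closure: X∖int(X∖A) = X∖{3} = {1, 5, 0, 2, 4}
∂A = {1, 5, 0, 2, 4} minus {1, 5} = {0, 2, 4}

int(A) = {1, 5}
cl(A)  = {1, 5, 0, 2, 4}
∂A     = {0, 2, 4}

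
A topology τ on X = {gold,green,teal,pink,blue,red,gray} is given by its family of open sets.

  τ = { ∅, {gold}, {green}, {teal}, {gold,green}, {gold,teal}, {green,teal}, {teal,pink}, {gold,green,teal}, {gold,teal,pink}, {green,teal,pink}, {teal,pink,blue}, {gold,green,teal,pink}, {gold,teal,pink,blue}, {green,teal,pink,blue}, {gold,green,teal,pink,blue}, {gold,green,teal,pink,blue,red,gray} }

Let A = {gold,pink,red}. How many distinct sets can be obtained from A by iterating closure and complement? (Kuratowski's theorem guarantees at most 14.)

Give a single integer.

8

complement {green,teal,blue,gray}; its interior {green,teal}; cl(A) = X∖{green,teal} = {gold,pink,blue,red,gray}
With k = closure, c = complement:
  1. A     = {gold,pink,red}
  2. kA    = {gold,pink,blue,red,gray}
  3. cA    = {green,teal,blue,gray}
  4. ckA   = {green,teal}
  5. kcA   = {green,teal,pink,blue,red,gray}
  6. ckcA  = {gold}
  7. kckcA = {gold,red,gray}
  8. ckckcA = {green,teal,pink,blue}
k, c of each give nothing new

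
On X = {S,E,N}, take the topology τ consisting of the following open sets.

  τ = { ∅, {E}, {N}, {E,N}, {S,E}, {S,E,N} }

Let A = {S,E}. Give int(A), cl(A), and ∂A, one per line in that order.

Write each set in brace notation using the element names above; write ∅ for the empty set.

U open, U⊆A: ∅, {E}, {S,E}. int(A) = ⋃ = {S,E}
X∖A={N}, int(X∖A)={N}, hence cl(A)={S,E}
∂A: remove int from cl → ∅

int(A) = {S,E}
cl(A)  = {S,E}
∂A     = ∅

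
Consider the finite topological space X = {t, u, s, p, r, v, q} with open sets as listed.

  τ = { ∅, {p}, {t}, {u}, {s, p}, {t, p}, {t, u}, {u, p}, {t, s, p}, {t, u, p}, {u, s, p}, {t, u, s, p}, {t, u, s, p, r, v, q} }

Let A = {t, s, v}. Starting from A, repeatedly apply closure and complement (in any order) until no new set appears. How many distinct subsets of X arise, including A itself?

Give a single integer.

cl via duality: int({u, p, r, q}) = {u, p}, so X∖{u, p} = {t, s, r, v, q}
Write k for closure, c for complement:
  1. A     = {t, s, v}
  2. kA    = {t, s, r, v, q}
  3. cA    = {u, p, r, q}
  4. ckA   = {u, p}
  5. kcA   = {u, s, p, r, v, q}
  6. ckcA  = {t}
  7. kckcA = {t, r, v, q}
  8. ckckcA = {u, s, p}
applying k or c yields no new set

8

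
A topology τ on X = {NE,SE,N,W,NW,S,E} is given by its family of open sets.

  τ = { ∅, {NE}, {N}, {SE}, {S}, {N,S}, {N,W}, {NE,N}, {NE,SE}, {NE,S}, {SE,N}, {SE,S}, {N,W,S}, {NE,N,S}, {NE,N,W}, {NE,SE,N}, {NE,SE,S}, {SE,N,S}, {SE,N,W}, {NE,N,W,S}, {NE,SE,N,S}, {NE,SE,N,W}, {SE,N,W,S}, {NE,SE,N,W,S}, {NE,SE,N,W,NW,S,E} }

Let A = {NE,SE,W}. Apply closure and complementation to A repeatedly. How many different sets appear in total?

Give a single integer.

8

complement {N,NW,S,E}; its interior {N,S}; cl(A) = X∖{N,S} = {NE,SE,W,NW,E}
With k = closure, c = complement:
  1. A     = {NE,SE,W}
  2. kA    = {NE,SE,W,NW,E}
  3. cA    = {N,NW,S,E}
  4. ckA   = {N,S}
  5. kcA   = {N,W,NW,S,E}
  6. ckcA  = {NE,SE}
  7. kckcA = {NE,SE,NW,E}
  8. ckckcA = {N,W,S}
k, c of each give nothing new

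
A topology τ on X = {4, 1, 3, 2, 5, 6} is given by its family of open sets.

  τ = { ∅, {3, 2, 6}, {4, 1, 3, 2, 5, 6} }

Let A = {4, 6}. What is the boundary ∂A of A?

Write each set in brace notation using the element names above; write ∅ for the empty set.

U open, U⊆A: ∅. int(A) = ⋃ = ∅
X∖A={1, 3, 2, 5}, int(X∖A)=∅, hence cl(A)={4, 1, 3, 2, 5, 6}
∂A: remove int from cl → {4, 1, 3, 2, 5, 6}

{4, 1, 3, 2, 5, 6}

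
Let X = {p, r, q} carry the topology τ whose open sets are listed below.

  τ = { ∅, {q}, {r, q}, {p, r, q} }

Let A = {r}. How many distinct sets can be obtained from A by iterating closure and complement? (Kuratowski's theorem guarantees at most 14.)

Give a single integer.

cl via duality: int({p, q}) = {q}, so X∖{q} = {p, r}
Write k for closure, c for complement:
  1. A     = {r}
  2. kA    = {p, r}
  3. cA    = {p, q}
  4. ckA   = {q}
  5. kcA   = {p, r, q}
  6. ckcA  = ∅
applying k or c yields no new set

6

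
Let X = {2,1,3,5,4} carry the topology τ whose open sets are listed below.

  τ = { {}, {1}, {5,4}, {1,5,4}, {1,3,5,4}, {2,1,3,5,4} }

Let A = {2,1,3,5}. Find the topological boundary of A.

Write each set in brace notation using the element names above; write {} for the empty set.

{2,3,5,4}

U open, U⊆A: {}, {1}. int(A) = ⋃ = {1}
X∖A={4}, int(X∖A)={}, hence cl(A)={2,1,3,5,4}
∂A: remove int from cl → {2,3,5,4}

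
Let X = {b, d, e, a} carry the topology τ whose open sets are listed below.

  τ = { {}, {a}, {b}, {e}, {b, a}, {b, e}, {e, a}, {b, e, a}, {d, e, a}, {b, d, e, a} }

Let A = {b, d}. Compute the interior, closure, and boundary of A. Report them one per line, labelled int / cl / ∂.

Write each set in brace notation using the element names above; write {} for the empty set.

int(A) = {b}
cl(A)  = {b, d}
∂A     = {d}

open subsets of A: {}, {b}; so int(A) = {b}
closure: X∖int(X∖A) = X∖{e, a} = {b, d}
∂A = {b, d} minus {b} = {d}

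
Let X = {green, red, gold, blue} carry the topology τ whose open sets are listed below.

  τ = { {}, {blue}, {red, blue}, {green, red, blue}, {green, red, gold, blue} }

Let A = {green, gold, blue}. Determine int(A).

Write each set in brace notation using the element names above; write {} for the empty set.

{blue}

open subsets of A: {}, {blue}; so int(A) = {blue}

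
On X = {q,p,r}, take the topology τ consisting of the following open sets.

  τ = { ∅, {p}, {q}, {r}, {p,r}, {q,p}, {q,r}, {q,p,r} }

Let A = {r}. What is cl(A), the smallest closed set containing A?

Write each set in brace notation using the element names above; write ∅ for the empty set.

complement {q,p}; its interior {q,p}; cl(A) = X∖{q,p} = {r}

{r}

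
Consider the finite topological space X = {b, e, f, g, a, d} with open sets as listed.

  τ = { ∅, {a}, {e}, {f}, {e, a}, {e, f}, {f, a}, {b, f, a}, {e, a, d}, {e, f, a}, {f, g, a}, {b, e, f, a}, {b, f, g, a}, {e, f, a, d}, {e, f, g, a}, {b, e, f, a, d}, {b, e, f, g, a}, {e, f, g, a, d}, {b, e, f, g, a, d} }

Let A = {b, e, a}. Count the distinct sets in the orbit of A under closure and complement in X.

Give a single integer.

8

complement {f, g, d}; its interior {f}; cl(A) = X∖{f} = {b, e, g, a, d}
With k = closure, c = complement:
  1. A     = {b, e, a}
  2. kA    = {b, e, g, a, d}
  3. cA    = {f, g, d}
  4. ckA   = {f}
  5. kcA   = {b, f, g, d}
  6. kckA  = {b, f, g}
  7. ckcA  = {e, a}
  8. ckckA = {e, a, d}
k, c of each give nothing new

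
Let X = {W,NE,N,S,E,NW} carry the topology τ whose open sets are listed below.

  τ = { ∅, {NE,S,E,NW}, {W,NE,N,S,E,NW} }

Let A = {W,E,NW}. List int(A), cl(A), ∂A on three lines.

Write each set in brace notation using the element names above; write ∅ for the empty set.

int(A) = ∅
cl(A)  = {W,NE,N,S,E,NW}
∂A     = {W,NE,N,S,E,NW}

opens ⊆ A: ∅; union → int = ∅
complement {NE,N,S}; its interior ∅; cl(A) = X∖∅ = {W,NE,N,S,E,NW}
boundary = {W,NE,N,S,E,NW} ∖ ∅ = {W,NE,N,S,E,NW}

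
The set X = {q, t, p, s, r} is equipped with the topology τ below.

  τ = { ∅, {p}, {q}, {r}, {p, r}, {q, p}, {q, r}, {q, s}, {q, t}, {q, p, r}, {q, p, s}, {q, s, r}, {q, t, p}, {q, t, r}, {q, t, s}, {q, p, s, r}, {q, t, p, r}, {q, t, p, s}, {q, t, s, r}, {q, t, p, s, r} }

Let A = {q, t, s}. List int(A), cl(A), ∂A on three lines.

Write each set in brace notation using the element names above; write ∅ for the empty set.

opens ⊆ A: ∅, {q}, {q, t}, {q, s}, {q, t, s}; union → int = {q, t, s}
complement {p, r}; its interior {p, r}; cl(A) = X∖{p, r} = {q, t, s}
boundary = {q, t, s} ∖ {q, t, s} = ∅

int(A) = {q, t, s}
cl(A)  = {q, t, s}
∂A     = ∅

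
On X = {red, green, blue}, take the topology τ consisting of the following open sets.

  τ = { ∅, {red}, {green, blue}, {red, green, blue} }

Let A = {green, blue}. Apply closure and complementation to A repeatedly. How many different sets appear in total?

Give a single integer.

2

cl via duality: int({red}) = {red}, so X∖{red} = {green, blue}
Write k for closure, c for complement:
  1. A     = {green, blue}
  2. cA    = {red}
applying k or c yields no new set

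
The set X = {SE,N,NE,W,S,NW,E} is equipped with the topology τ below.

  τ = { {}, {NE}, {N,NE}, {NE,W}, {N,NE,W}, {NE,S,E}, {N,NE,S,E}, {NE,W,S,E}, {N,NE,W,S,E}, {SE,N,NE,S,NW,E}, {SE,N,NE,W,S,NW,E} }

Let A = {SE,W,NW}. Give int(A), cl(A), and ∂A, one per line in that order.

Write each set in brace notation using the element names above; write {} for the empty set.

int(A) = {}
cl(A)  = {SE,W,NW}
∂A     = {SE,W,NW}

open subsets of A: {}; so int(A) = {}
closure: X∖int(X∖A) = X∖{N,NE,S,E} = {SE,W,NW}
∂A = {SE,W,NW} minus {} = {SE,W,NW}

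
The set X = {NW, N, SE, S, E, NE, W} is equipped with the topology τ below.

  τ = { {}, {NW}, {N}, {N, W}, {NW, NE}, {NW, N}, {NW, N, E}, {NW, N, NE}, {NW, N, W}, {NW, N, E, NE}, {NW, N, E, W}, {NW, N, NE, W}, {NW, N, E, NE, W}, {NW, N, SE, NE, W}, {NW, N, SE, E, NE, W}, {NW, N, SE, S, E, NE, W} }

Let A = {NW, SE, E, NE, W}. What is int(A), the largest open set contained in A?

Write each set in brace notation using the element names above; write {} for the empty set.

open subsets of A: {}, {NW}, {NW, NE}; so int(A) = {NW, NE}

{NW, NE}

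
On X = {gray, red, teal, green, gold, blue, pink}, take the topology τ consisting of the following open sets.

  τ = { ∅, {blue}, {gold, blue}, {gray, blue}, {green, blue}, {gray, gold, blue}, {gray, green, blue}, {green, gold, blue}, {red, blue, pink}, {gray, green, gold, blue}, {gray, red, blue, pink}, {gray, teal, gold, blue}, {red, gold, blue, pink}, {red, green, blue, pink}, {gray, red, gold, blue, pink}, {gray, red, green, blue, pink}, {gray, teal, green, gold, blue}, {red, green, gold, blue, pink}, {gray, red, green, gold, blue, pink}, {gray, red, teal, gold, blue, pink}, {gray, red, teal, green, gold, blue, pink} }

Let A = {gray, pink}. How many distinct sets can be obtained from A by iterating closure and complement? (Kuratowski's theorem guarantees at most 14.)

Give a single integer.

6

closure: X∖int(X∖A) = X∖{green, gold, blue} = {gray, red, teal, pink}
Let k=closure and c=complement:
  1. A     = {gray, pink}
  2. kA    = {gray, red, teal, pink}
  3. cA    = {red, teal, green, gold, blue}
  4. ckA   = {green, gold, blue}
  5. kcA   = {gray, red, teal, green, gold, blue, pink}
  6. ckcA  = ∅
— saturated at 6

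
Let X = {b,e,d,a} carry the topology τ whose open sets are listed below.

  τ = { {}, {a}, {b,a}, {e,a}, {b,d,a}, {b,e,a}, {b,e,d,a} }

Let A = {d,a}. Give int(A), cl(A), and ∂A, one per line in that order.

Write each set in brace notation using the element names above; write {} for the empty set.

opens ⊆ A: {}, {a}; union → int = {a}
complement {b,e}; its interior {}; cl(A) = X∖{} = {b,e,d,a}
boundary = {b,e,d,a} ∖ {a} = {b,e,d}

int(A) = {a}
cl(A)  = {b,e,d,a}
∂A     = {b,e,d}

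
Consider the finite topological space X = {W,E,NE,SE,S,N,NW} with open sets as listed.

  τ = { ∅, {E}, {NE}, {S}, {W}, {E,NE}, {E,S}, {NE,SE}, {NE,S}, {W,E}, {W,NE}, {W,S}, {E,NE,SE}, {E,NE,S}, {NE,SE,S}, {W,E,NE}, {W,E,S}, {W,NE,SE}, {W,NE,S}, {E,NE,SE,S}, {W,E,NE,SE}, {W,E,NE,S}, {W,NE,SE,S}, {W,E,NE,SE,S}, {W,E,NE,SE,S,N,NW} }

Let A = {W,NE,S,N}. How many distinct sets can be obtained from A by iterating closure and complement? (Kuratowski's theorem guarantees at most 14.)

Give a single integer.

cl via duality: int({E,SE,NW}) = {E}, so X∖{E} = {W,NE,SE,S,N,NW}
Write k for closure, c for complement:
  1. A     = {W,NE,S,N}
  2. kA    = {W,NE,SE,S,N,NW}
  3. cA    = {E,SE,NW}
  4. ckA   = {E}
  5. kcA   = {E,SE,N,NW}
  6. kckA  = {E,N,NW}
  7. ckcA  = {W,NE,S}
  8. ckckA = {W,NE,SE,S}
applying k or c yields no new set

8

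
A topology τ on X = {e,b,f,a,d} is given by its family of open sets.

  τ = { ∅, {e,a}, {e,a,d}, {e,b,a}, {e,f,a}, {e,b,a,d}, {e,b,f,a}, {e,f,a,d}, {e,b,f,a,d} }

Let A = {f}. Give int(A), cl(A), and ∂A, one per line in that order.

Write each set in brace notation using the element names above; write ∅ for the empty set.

open subsets of A: ∅; so int(A) = ∅
closure: X∖int(X∖A) = X∖{e,b,a,d} = {f}
∂A = {f} minus ∅ = {f}

int(A) = ∅
cl(A)  = {f}
∂A     = {f}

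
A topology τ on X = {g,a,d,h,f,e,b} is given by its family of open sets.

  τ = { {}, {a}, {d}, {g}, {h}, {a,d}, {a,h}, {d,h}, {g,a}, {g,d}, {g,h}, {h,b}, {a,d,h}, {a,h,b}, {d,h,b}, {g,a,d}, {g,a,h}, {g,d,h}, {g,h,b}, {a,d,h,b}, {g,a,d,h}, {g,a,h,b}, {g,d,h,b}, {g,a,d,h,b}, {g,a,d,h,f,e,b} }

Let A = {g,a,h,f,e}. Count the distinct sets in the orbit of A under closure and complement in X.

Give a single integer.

complement {d,b}; its interior {d}; cl(A) = X∖{d} = {g,a,h,f,e,b}
With k = closure, c = complement:
  1. A     = {g,a,h,f,e}
  2. kA    = {g,a,h,f,e,b}
  3. cA    = {d,b}
  4. ckA   = {d}
  5. kcA   = {d,f,e,b}
  6. kckA  = {d,f,e}
  7. ckcA  = {g,a,h}
  8. ckckA = {g,a,h,b}
k, c of each give nothing new

8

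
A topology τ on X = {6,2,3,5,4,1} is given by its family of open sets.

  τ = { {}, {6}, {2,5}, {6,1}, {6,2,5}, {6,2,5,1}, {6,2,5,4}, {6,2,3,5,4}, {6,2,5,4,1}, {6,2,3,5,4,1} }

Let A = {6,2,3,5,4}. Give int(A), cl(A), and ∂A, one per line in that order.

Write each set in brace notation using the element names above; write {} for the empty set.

int(A) = {6,2,3,5,4}
cl(A)  = {6,2,3,5,4,1}
∂A     = {1}

U open, U⊆A: {}, {6}, {2,5}, {6,2,5}, {6,2,5,4}, {6,2,3,5,4}. int(A) = ⋃ = {6,2,3,5,4}
X∖A={1}, int(X∖A)={}, hence cl(A)={6,2,3,5,4,1}
∂A: remove int from cl → {1}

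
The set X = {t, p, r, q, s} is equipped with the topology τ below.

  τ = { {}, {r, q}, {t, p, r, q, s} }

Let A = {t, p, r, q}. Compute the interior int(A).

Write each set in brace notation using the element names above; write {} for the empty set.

{r, q}

opens ⊆ A: {}, {r, q}; union → int = {r, q}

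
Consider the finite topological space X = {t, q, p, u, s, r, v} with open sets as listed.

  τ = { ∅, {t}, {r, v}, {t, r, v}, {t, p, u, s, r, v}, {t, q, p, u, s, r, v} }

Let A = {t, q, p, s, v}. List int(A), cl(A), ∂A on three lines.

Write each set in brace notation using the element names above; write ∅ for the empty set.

U open, U⊆A: ∅, {t}. int(A) = ⋃ = {t}
X∖A={u, r}, int(X∖A)=∅, hence cl(A)={t, q, p, u, s, r, v}
∂A: remove int from cl → {q, p, u, s, r, v}

int(A) = {t}
cl(A)  = {t, q, p, u, s, r, v}
∂A     = {q, p, u, s, r, v}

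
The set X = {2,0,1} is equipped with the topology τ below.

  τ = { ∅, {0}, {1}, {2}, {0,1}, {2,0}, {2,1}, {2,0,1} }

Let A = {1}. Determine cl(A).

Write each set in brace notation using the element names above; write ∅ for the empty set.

{1}

complement {2,0}; its interior {2,0}; cl(A) = X∖{2,0} = {1}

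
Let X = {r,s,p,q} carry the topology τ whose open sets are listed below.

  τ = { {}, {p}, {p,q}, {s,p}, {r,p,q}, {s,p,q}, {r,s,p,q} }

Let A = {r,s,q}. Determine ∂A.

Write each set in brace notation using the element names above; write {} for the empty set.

open subsets of A: {}; so int(A) = {}
closure: X∖int(X∖A) = X∖{p} = {r,s,q}
∂A = {r,s,q} minus {} = {r,s,q}

{r,s,q}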